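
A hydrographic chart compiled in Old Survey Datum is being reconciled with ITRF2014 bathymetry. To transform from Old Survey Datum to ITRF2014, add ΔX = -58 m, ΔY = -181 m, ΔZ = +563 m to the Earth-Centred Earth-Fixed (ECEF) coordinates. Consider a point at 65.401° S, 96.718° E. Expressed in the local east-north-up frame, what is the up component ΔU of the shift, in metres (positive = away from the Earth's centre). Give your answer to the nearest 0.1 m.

The local up (radial) axis is (cos φ cos λ, cos φ sin λ, sin φ), giving ΔU = 2.824 − 74.827 − 511.904 = -583.91 m.

ΔU = -583.9 m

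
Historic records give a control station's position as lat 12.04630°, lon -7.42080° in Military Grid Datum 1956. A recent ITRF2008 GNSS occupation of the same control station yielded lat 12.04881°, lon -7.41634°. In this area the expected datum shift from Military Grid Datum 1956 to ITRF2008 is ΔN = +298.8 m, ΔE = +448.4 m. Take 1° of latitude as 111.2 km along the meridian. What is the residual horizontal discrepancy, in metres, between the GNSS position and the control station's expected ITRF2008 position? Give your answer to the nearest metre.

42 m

Observed coordinate differences: Δφ = +0.00251°, Δλ = +0.00446°.
Converting to metres (1° lat = 111200 m, cos φ = 0.977979): observed ΔN = 279.1 m, observed ΔE = 485.0 m.
Subtracting the expected shift leaves a residual of 279.1 − (298.8) = -19.7 m north and 485.0 − (448.4) = 36.6 m east.
Residual distance = √((-19.7)² + 36.6²) = 41.6 m.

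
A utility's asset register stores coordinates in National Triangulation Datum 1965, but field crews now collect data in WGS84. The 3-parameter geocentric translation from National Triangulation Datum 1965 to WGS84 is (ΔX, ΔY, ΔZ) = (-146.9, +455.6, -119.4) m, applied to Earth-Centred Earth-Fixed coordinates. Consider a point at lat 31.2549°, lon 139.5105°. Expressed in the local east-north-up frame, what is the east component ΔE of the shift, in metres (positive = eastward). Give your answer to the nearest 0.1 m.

ΔE = -251.1 m

The local east axis at (φ, λ) is (−sin λ, cos λ, 0), so ΔE = −sin(139.5105°)·(-146.9) + cos(139.5105°)·455.6 = -251.11 m.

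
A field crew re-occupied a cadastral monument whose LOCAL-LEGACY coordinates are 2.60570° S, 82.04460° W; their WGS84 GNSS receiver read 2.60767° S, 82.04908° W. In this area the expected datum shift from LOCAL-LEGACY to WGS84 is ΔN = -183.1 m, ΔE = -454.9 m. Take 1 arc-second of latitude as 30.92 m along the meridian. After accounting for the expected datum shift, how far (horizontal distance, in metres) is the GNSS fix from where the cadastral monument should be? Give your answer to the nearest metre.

56 m

Observed coordinate differences: Δφ = -0.00197°, Δλ = -0.00448°.
Converting to metres (1° lat = 111312 m, cos φ = 0.998966): observed ΔN = -219.3 m, observed ΔE = -498.2 m.
Subtracting the expected shift leaves a residual of -219.3 − (-183.1) = -36.2 m north and -498.2 − (-454.9) = -43.3 m east.
Residual distance = √((-36.2)² + (-43.3)²) = 56.4 m.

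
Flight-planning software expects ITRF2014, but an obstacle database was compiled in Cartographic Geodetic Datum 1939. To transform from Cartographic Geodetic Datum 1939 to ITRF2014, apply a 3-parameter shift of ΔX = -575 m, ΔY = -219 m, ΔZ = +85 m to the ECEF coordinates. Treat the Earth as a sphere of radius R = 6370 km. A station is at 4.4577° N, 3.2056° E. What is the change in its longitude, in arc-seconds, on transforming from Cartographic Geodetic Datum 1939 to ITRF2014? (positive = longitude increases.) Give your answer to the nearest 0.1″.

Δλ = -6.1″

sin φ = 0.077723, cos φ = 0.996975, sin λ = 0.055919, cos λ = 0.998435.
East component: ΔE = −sin λ·ΔX + cos λ·ΔY = −(0.055919)(-575) + (0.998435)(-219) = -186.50 m.
1° of latitude spans πR/180 = 111177 m; at latitude φ, 1° of longitude spans that × cos φ = 110841.2 m, so Δλ = -186.50 / 110841.2 × 3600 = -6.057″.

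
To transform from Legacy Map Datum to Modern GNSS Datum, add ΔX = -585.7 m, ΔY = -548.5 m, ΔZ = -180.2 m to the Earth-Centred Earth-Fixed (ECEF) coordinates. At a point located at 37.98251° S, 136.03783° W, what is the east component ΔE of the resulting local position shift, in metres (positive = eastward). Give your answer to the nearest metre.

ΔE = -12 m

The local east axis at (φ, λ) is (−sin λ, cos λ, 0), so ΔE = −sin(-136.03783°)·(-585.7) + cos(-136.03783°)·(-548.5) = -11.77 m.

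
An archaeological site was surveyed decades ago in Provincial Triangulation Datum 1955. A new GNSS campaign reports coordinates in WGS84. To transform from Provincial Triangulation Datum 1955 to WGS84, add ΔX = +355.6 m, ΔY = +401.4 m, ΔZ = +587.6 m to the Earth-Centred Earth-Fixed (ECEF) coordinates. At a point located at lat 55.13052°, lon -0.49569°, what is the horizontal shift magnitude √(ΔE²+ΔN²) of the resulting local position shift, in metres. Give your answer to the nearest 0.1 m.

The local east axis at (φ, λ) is (−sin λ, cos λ, 0), so ΔE = −sin(-0.49569°)·355.6 + cos(-0.49569°)·401.4 = 404.46 m.
The local north axis is (−sin φ cos λ, −sin φ sin λ, cos φ), giving ΔN = -291.743 + 2.849 + 335.936 = 47.04 m.
Horizontal magnitude = √(ΔE² + ΔN²) = √(404.46² + 47.04²) = 407.19 m.

407.2 m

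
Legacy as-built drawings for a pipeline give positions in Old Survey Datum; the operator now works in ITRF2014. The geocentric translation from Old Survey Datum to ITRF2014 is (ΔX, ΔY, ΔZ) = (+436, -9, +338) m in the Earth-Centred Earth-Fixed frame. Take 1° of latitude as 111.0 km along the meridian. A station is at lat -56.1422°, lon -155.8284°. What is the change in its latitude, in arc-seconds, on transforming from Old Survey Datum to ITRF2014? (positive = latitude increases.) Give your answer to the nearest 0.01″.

sin φ = -0.830423, cos φ = 0.557134, sin λ = -0.409471, cos λ = -0.912323.
North component: ΔN = −sin φ cos λ·ΔX − sin φ sin λ·ΔY + cos φ·ΔZ = −(-0.830423)(-0.912323)(436) − (-0.830423)(-0.409471)(-9) + (0.557134)(338) = -138.95 m.
1° of latitude spans 111000 m, so Δφ = -138.95 / 111000 × 3600 = -4.506″.

Δφ = -4.51″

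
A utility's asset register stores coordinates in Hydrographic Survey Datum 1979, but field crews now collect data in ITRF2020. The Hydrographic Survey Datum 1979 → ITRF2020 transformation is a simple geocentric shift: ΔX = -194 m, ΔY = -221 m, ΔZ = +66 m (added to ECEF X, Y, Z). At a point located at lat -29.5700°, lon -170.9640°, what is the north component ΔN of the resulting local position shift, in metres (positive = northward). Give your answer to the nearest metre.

The local north axis is (−sin φ cos λ, −sin φ sin λ, cos φ), giving ΔN = 94.548 + 17.129 + 57.404 = 169.08 m.

ΔN = 169 m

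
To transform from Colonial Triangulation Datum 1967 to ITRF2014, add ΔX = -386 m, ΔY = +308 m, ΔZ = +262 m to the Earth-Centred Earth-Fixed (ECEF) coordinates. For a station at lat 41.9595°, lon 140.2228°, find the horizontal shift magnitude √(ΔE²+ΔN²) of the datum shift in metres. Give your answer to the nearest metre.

At φ = 41.9595°, λ = 140.2228°: sin φ = 0.668605, cos φ = 0.743618, sin λ = 0.639804, cos λ = -0.768538.
ΔE = −sin λ·ΔX + cos λ·ΔY = −(0.639804)·(-386) + (-0.768538)·(308) = 10.25 m.
ΔN = −sin φ cos λ·ΔX − sin φ sin λ·ΔY + cos φ·ΔZ = −(0.668605)(-0.768538)(-386) − (0.668605)(0.639804)(308) + (0.743618)(262) = -135.27 m.
Horizontal magnitude = √(ΔE² + ΔN²) = √(10.25² + (-135.27)²) = 135.66 m.

136 m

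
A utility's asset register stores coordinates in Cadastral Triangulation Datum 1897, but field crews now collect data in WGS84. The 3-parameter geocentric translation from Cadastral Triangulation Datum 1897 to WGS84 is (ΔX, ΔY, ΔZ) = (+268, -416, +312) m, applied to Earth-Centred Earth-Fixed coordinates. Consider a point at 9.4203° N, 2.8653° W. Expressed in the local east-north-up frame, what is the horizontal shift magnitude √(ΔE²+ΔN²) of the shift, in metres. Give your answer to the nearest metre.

At φ = 9.4203°, λ = -2.8653°: sin φ = 0.163675, cos φ = 0.986514, sin λ = -0.049988, cos λ = 0.998750.
ΔE = −sin λ·ΔX + cos λ·ΔY = −(-0.049988)·(268) + (0.998750)·(-416) = -402.08 m.
ΔN = −sin φ cos λ·ΔX − sin φ sin λ·ΔY + cos φ·ΔZ = −(0.163675)(0.998750)(268) − (0.163675)(-0.049988)(-416) + (0.986514)(312) = 260.58 m.
Horizontal magnitude = √(ΔE² + ΔN²) = √((-402.08)² + 260.58²) = 479.14 m.

479 m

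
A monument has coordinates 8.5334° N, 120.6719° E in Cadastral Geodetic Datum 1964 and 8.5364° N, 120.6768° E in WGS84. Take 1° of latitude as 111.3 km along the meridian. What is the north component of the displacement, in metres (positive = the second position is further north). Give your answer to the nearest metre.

ΔN = 334 m

Δφ = 8.5364° − 8.5334° = +0.0030°; Δλ = 120.6768° − 120.6719° = +0.0049°.
ΔN = Δφ × 111300 = 333.9 m; ΔE = Δλ × 111300 × cos(8.5334°) = +0.0049 × 111300 × 0.988930 = 539.3 m.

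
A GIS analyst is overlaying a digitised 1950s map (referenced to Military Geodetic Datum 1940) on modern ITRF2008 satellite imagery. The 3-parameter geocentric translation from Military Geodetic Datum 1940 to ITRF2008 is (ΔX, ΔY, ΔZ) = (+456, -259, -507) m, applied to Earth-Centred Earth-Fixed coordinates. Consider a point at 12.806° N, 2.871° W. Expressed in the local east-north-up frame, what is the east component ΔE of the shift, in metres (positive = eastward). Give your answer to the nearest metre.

ΔE = -236 m

The local east axis at (φ, λ) is (−sin λ, cos λ, 0), so ΔE = −sin(-2.871°)·456 + cos(-2.871°)·(-259) = -235.84 m.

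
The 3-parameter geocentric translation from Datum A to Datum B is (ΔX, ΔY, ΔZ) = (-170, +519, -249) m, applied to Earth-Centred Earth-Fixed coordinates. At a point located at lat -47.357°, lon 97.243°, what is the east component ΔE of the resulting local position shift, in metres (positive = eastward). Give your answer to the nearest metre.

ΔE = 103 m

The local east axis at (φ, λ) is (−sin λ, cos λ, 0), so ΔE = −sin(97.243°)·(-170) + cos(97.243°)·519 = 103.21 m.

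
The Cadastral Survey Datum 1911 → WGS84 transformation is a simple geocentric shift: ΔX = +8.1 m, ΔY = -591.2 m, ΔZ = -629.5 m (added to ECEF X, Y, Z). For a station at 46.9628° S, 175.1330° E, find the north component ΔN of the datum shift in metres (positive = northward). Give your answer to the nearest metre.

At φ = -46.9628°, λ = 175.1330°: sin φ = -0.730911, cos φ = 0.682473, sin λ = 0.084843, cos λ = -0.996394.
ΔN = −sin φ cos λ·ΔX − sin φ sin λ·ΔY + cos φ·ΔZ = −(-0.730911)(-0.996394)(8.1) − (-0.730911)(0.084843)(-591.2) + (0.682473)(-629.5) = -472.18 m.

ΔN = -472 m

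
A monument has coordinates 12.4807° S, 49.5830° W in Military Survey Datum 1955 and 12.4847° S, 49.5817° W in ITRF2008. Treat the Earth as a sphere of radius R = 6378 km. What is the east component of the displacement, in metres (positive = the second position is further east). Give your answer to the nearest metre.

ΔE = 141 m

Δφ = -12.4847° − -12.4807° = -0.0040°; Δλ = -49.5817° − -49.5830° = +0.0013°.
1° along a meridian = πR/180 = 111317 m.
ΔN = Δφ × 111317 = -445.3 m; ΔE = Δλ × 111317 × cos(-12.4807°) = +0.0013 × 111317 × 0.976369 = 141.3 m.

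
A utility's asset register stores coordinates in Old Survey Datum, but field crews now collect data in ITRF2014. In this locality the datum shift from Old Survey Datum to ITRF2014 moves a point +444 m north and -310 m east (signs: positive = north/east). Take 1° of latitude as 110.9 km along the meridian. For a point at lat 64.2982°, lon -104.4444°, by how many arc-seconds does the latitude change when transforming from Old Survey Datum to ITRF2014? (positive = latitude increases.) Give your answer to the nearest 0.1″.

Δφ = 14.4″

1° of latitude = 110.9 km, so Δφ = 444.0 / 110900 = 0.0040036° = 14.413″.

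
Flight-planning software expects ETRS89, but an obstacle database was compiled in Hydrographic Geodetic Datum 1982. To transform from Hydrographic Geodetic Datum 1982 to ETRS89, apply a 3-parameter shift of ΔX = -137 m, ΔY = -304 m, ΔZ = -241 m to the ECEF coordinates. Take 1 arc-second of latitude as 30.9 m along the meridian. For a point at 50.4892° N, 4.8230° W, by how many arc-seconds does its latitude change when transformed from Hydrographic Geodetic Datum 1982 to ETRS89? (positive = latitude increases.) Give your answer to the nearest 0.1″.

sin φ = 0.771505, cos φ = 0.636224, sin λ = -0.084078, cos λ = 0.996459.
North component: ΔN = −sin φ cos λ·ΔX − sin φ sin λ·ΔY + cos φ·ΔZ = −(0.771505)(0.996459)(-137) − (0.771505)(-0.084078)(-304) + (0.636224)(-241) = -67.73 m.
1° of latitude spans 3600 × 30.90 = 111240 m, so Δφ = -67.73 / 111240 × 3600 = -2.192″.

Δφ = -2.2″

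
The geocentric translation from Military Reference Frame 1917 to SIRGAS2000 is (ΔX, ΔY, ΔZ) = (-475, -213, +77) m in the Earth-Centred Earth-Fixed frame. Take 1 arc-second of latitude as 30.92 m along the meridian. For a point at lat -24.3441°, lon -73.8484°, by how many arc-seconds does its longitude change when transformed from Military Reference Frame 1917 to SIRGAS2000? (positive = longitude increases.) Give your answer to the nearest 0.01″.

Δλ = -18.30″

sin φ = -0.412216, cos φ = 0.911086, sin λ = -0.960529, cos λ = 0.278180.
East component: ΔE = −sin λ·ΔX + cos λ·ΔY = −(-0.960529)(-475) + (0.278180)(-213) = -515.50 m.
1° of latitude spans 3600 × 30.92 = 111312 m; at latitude φ, 1° of longitude spans that × cos φ = 101414.8 m, so Δλ = -515.50 / 101414.8 × 3600 = -18.299″.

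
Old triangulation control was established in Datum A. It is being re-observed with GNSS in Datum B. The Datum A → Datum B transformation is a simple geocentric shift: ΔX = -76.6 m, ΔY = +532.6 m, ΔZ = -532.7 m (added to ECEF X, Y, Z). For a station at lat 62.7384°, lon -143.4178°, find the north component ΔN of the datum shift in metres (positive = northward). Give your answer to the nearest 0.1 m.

At φ = 62.7384°, λ = -143.4178°: sin φ = 0.888924, cos φ = 0.458054, sin λ = -0.595975, cos λ = -0.803003.
ΔN = −sin φ cos λ·ΔX − sin φ sin λ·ΔY + cos φ·ΔZ = −(0.888924)(-0.803003)(-76.6) − (0.888924)(-0.595975)(532.6) + (0.458054)(-532.7) = -16.52 m.

ΔN = -16.5 m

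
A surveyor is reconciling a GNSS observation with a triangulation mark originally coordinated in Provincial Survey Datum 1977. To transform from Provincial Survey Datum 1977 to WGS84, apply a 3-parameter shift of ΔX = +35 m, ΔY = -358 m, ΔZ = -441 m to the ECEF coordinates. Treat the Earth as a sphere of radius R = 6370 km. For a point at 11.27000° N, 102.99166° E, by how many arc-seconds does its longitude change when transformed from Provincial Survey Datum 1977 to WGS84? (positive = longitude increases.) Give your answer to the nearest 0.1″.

Δλ = 1.5″

sin φ = 0.195433, cos φ = 0.980717, sin λ = 0.974403, cos λ = -0.224809.
East component: ΔE = −sin λ·ΔX + cos λ·ΔY = −(0.974403)(35) + (-0.224809)(-358) = 46.38 m.
1° of latitude spans πR/180 = 111177 m; at latitude φ, 1° of longitude spans that × cos φ = 109033.7 m, so Δλ = 46.38 / 109033.7 × 3600 = 1.531″.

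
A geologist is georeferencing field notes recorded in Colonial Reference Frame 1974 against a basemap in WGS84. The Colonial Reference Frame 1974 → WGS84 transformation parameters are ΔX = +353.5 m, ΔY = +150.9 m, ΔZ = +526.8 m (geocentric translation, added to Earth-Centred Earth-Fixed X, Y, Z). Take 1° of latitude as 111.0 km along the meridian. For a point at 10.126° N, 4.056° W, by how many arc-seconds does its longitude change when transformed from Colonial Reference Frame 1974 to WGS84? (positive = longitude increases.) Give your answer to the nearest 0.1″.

sin φ = 0.175813, cos φ = 0.984423, sin λ = -0.070731, cos λ = 0.997495.
East component: ΔE = −sin λ·ΔX + cos λ·ΔY = −(-0.070731)(353.5) + (0.997495)(150.9) = 175.53 m.
1° of latitude spans 111000 m; at latitude φ, 1° of longitude spans that × cos φ = 109271.0 m, so Δλ = 175.53 / 109271.0 × 3600 = 5.783″.

Δλ = 5.8″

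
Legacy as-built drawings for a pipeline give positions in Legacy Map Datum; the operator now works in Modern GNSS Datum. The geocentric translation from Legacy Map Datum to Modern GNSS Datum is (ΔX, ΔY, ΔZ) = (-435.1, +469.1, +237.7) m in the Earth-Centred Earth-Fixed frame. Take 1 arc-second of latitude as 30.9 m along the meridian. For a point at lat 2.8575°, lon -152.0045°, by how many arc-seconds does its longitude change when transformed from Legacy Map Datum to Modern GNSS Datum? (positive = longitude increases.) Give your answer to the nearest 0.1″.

Δλ = -20.0″

sin φ = 0.049852, cos φ = 0.998757, sin λ = -0.469402, cos λ = -0.882984.
East component: ΔE = −sin λ·ΔX + cos λ·ΔY = −(-0.469402)(-435.1) + (-0.882984)(469.1) = -618.44 m.
1° of latitude spans 3600 × 30.90 = 111240 m; at latitude φ, 1° of longitude spans that × cos φ = 111101.7 m, so Δλ = -618.44 / 111101.7 × 3600 = -20.039″.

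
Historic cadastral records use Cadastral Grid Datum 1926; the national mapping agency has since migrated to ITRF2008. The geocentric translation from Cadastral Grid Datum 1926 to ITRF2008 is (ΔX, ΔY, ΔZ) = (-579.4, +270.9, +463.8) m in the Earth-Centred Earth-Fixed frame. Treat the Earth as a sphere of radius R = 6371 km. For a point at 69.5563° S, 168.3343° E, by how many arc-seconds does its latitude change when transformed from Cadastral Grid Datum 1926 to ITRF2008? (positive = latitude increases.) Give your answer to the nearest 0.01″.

sin φ = -0.937016, cos φ = 0.349287, sin λ = 0.202201, cos λ = -0.979344.
North component: ΔN = −sin φ cos λ·ΔX − sin φ sin λ·ΔY + cos φ·ΔZ = −(-0.937016)(-0.979344)(-579.4) − (-0.937016)(0.202201)(270.9) + (0.349287)(463.8) = 745.02 m.
1° of latitude spans πR/180 = 111195 m, so Δφ = 745.02 / 111195 × 3600 = 24.120″.

Δφ = 24.12″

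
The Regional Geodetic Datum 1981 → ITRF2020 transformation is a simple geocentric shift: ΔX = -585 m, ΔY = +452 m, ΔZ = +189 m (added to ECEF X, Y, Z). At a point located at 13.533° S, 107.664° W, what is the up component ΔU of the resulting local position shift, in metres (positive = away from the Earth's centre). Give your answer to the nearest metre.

ΔU = -290 m

At φ = -13.533°, λ = -107.664°: sin φ = -0.234005, cos φ = 0.972235, sin λ = -0.952852, cos λ = -0.303434.
ΔU = cos φ cos λ·ΔX + cos φ sin λ·ΔY + sin φ·ΔZ = (0.972235)(-0.303434)(-585) + (0.972235)(-0.952852)(452) + (-0.234005)(189) = -290.38 m.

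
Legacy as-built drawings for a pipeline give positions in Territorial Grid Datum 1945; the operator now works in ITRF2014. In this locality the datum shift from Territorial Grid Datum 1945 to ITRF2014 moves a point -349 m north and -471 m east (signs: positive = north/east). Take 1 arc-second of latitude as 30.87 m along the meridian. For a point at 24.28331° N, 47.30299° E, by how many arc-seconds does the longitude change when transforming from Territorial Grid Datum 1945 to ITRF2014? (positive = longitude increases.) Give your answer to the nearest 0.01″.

Δλ = -16.74″

At latitude 24.28331°, cos φ = 0.911523.
1″ of longitude at this latitude = 30.87 × cos φ = 28.1387 m, so Δλ = -471.0 / 28.1387 = -16.739″.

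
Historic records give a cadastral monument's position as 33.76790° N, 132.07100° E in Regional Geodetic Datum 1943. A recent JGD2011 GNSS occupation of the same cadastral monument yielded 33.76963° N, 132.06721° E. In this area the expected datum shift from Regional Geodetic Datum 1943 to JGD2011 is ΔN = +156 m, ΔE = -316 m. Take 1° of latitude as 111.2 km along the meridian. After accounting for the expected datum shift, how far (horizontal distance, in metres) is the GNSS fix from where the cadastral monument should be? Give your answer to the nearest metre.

Observed coordinate differences: Δφ = +0.00173°, Δλ = -0.00379°.
Converting to metres (1° lat = 111200 m, cos φ = 0.831296): observed ΔN = 192.4 m, observed ΔE = -350.3 m.
Subtracting the expected shift leaves a residual of 192.4 − (156) = 36.4 m north and -350.3 − (-316) = -34.3 m east.
Residual distance = √(36.4² + (-34.3)²) = 50.0 m.

50 m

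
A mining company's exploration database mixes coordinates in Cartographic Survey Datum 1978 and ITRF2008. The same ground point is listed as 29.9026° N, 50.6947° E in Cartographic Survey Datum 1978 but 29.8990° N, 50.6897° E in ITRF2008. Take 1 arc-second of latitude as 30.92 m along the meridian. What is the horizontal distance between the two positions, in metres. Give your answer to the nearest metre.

Δφ = 29.8990° − 29.9026° = -0.0036°; Δλ = 50.6897° − 50.6947° = -0.0050°.
1° of latitude = 3600 × 30.92 = 111312 m.
ΔN = Δφ × 111312 = -400.7 m; ΔE = Δλ × 111312 × cos(29.9026°) = -0.0050 × 111312 × 0.866874 = -482.5 m.
Distance = √(ΔE² + ΔN²) = √((-482.5)² + (-400.7)²) = 627.2 m.

627 m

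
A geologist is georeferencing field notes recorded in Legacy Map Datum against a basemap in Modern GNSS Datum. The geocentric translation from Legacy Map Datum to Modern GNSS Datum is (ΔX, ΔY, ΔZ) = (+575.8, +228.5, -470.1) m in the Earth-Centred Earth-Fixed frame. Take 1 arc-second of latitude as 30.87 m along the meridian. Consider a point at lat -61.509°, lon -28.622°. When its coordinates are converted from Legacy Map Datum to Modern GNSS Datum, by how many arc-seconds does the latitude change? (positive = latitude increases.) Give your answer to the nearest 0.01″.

sin φ = -0.878892, cos φ = 0.477021, sin λ = -0.479029, cos λ = 0.877799.
North component: ΔN = −sin φ cos λ·ΔX − sin φ sin λ·ΔY + cos φ·ΔZ = −(-0.878892)(0.877799)(575.8) − (-0.878892)(-0.479029)(228.5) + (0.477021)(-470.1) = 123.78 m.
1° of latitude spans 3600 × 30.87 = 111132 m, so Δφ = 123.78 / 111132 × 3600 = 4.010″.

Δφ = 4.01″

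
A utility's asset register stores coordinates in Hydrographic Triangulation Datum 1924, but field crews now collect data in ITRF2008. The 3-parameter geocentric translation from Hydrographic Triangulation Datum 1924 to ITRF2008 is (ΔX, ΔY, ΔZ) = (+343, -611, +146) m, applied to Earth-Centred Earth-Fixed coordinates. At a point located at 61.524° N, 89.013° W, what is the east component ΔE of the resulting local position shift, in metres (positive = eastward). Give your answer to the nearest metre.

The local east axis at (φ, λ) is (−sin λ, cos λ, 0), so ΔE = −sin(-89.013°)·343 + cos(-89.013°)·(-611) = 332.42 m.

ΔE = 332 m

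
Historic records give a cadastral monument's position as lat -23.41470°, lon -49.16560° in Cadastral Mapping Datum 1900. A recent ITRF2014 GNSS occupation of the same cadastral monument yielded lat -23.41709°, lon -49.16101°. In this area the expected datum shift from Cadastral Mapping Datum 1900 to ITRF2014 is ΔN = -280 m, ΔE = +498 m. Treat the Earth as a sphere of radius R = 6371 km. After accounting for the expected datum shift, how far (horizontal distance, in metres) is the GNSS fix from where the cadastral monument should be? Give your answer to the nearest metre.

33 m

Observed coordinate differences: Δφ = -0.00239°, Δλ = +0.00459°.
Converting to metres (1° lat = 111195 m, cos φ = 0.917653): observed ΔN = -265.8 m, observed ΔE = 468.4 m.
Subtracting the expected shift leaves a residual of -265.8 − (-280) = 14.2 m north and 468.4 − (498) = -29.6 m east.
Residual distance = √(14.2² + (-29.6)²) = 32.9 m.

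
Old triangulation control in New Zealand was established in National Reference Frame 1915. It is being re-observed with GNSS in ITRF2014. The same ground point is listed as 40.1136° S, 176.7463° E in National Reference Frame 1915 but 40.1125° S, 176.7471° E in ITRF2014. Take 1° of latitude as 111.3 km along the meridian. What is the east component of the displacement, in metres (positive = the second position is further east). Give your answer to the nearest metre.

ΔE = 68 m

Δφ = -40.1125° − -40.1136° = +0.0011°; Δλ = 176.7471° − 176.7463° = +0.0008°.
ΔN = Δφ × 111300 = 122.4 m; ΔE = Δλ × 111300 × cos(-40.1136°) = +0.0008 × 111300 × 0.764768 = 68.1 m.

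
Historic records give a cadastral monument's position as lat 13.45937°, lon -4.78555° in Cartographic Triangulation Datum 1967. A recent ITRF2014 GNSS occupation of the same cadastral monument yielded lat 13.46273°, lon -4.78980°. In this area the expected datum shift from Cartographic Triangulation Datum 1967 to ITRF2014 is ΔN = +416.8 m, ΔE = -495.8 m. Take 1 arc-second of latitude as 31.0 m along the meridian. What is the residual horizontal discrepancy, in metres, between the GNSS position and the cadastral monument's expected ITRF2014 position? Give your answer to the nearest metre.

54 m

Observed coordinate differences: Δφ = +0.00336°, Δλ = -0.00425°.
Converting to metres (1° lat = 111600 m, cos φ = 0.972535): observed ΔN = 375.0 m, observed ΔE = -461.3 m.
Subtracting the expected shift leaves a residual of 375.0 − (416.8) = -41.8 m north and -461.3 − (-495.8) = 34.5 m east.
Residual distance = √((-41.8)² + 34.5²) = 54.2 m.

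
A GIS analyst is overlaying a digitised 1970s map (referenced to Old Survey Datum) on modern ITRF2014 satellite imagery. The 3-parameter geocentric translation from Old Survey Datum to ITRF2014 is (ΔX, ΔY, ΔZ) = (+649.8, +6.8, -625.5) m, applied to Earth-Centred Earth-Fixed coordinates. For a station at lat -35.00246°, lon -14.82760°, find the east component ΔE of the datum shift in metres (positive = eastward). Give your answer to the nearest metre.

The local east axis at (φ, λ) is (−sin λ, cos λ, 0), so ΔE = −sin(-14.82760°)·649.8 + cos(-14.82760°)·6.8 = 172.86 m.

ΔE = 173 m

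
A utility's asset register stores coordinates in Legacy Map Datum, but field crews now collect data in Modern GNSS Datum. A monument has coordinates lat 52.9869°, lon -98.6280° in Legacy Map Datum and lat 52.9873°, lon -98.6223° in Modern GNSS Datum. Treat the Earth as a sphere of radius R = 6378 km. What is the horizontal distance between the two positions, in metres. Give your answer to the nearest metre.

385 m

Δφ = 52.9873° − 52.9869° = +0.0004°; Δλ = -98.6223° − -98.6280° = +0.0057°.
1° along a meridian = πR/180 = 111317 m.
ΔN = Δφ × 111317 = 44.5 m; ΔE = Δλ × 111317 × cos(52.9869°) = +0.0057 × 111317 × 0.601998 = 382.0 m.
Distance = √(ΔE² + ΔN²) = √(382.0² + 44.5²) = 384.6 m.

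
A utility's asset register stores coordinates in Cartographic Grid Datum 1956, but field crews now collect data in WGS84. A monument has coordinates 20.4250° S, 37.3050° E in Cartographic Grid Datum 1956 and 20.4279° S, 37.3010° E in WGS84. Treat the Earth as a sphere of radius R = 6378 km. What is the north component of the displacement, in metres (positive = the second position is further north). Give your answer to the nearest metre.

Δφ = -20.4279° − -20.4250° = -0.0029°; Δλ = 37.3010° − 37.3050° = -0.0040°.
1° along a meridian = πR/180 = 111317 m.
ΔN = Δφ × 111317 = -322.8 m; ΔE = Δλ × 111317 × cos(-20.4250°) = -0.0040 × 111317 × 0.937130 = -417.3 m.

ΔN = -323 m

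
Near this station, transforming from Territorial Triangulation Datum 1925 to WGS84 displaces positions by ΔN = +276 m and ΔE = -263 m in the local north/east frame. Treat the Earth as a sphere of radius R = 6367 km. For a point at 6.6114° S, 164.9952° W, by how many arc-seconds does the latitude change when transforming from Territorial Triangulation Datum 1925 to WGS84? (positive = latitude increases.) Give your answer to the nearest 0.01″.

On a sphere of radius R, 1 rad of latitude = R, so Δφ = ΔN / R = 276.0 / 6367000 = 4.3349e-05 rad = 8.941″.

Δφ = 8.94″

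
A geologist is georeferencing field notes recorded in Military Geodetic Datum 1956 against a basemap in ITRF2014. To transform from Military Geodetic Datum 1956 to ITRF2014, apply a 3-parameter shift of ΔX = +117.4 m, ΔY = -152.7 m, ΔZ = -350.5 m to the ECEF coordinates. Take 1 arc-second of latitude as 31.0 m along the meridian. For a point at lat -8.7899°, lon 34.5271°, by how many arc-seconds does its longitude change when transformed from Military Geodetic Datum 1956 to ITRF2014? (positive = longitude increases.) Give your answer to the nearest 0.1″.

Δλ = -6.3″

sin φ = -0.152812, cos φ = 0.988255, sin λ = 0.566796, cos λ = 0.823858.
East component: ΔE = −sin λ·ΔX + cos λ·ΔY = −(0.566796)(117.4) + (0.823858)(-152.7) = -192.34 m.
1° of latitude spans 3600 × 31.00 = 111600 m; at latitude φ, 1° of longitude spans that × cos φ = 110289.3 m, so Δλ = -192.34 / 110289.3 × 3600 = -6.278″.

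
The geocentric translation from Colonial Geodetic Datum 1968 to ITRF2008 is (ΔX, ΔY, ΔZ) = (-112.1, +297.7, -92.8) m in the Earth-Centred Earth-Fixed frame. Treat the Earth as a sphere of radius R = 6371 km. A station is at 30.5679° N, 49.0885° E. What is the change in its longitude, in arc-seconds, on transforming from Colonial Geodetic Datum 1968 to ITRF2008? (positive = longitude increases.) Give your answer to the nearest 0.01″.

sin φ = 0.508559, cos φ = 0.861027, sin λ = 0.755722, cos λ = 0.654893.
East component: ΔE = −sin λ·ΔX + cos λ·ΔY = −(0.755722)(-112.1) + (0.654893)(297.7) = 279.68 m.
1° of latitude spans πR/180 = 111195 m; at latitude φ, 1° of longitude spans that × cos φ = 95741.8 m, so Δλ = 279.68 / 95741.8 × 3600 = 10.516″.

Δλ = 10.52″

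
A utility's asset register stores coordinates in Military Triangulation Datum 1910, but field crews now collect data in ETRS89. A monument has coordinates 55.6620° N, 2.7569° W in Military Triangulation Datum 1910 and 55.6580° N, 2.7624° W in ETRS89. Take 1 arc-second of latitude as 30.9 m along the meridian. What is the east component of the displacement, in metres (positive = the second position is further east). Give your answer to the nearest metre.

ΔE = -345 m

Δφ = 55.6580° − 55.6620° = -0.0040°; Δλ = -2.7624° − -2.7569° = -0.0055°.
1° of latitude = 3600 × 30.90 = 111240 m.
ΔN = Δφ × 111240 = -445.0 m; ΔE = Δλ × 111240 × cos(55.6620°) = -0.0055 × 111240 × 0.564074 = -345.1 m.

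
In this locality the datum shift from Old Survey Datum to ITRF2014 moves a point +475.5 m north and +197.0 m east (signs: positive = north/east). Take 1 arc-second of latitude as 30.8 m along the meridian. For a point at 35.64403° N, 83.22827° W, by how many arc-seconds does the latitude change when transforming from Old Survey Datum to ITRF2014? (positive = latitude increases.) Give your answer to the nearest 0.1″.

1″ of latitude = 30.80 m, so Δφ = 475.5 / 30.80 = 15.438″.

Δφ = 15.4″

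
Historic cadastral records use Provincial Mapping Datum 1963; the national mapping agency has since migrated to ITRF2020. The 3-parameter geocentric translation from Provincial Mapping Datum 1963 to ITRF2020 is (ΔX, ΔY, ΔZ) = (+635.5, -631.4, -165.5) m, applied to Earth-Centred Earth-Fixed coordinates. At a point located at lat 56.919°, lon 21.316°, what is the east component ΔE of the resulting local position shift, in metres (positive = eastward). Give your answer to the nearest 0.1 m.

The local east axis at (φ, λ) is (−sin λ, cos λ, 0), so ΔE = −sin(21.316°)·635.5 + cos(21.316°)·(-631.4) = -819.22 m.

ΔE = -819.2 m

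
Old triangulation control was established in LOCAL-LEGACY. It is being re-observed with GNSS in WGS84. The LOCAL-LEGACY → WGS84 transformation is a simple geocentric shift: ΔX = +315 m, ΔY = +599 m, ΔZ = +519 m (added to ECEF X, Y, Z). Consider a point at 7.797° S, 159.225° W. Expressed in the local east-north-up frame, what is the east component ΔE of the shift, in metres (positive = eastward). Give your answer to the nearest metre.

ΔE = -448 m

The local east axis at (φ, λ) is (−sin λ, cos λ, 0), so ΔE = −sin(-159.225°)·315 + cos(-159.225°)·599 = -448.32 m.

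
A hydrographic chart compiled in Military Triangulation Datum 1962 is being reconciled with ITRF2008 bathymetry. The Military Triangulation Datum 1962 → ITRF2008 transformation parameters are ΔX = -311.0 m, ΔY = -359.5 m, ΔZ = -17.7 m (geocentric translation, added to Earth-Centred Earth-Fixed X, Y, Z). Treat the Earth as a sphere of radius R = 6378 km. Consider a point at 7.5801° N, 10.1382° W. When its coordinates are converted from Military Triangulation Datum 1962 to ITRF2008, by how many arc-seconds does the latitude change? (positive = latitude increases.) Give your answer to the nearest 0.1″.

sin φ = 0.131912, cos φ = 0.991261, sin λ = -0.176023, cos λ = 0.984386.
North component: ΔN = −sin φ cos λ·ΔX − sin φ sin λ·ΔY + cos φ·ΔZ = −(0.131912)(0.984386)(-311.0) − (0.131912)(-0.176023)(-359.5) + (0.991261)(-17.7) = 14.49 m.
1° of latitude spans πR/180 = 111317 m, so Δφ = 14.49 / 111317 × 3600 = 0.469″.

Δφ = 0.5″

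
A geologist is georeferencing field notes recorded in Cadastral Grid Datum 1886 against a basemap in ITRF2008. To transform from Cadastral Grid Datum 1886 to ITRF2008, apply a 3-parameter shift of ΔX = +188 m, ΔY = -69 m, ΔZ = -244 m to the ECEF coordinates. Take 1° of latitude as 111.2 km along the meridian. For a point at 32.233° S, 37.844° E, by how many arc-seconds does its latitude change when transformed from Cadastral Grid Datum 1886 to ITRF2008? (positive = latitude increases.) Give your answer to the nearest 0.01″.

Δφ = -4.85″

sin φ = -0.533364, cos φ = 0.845886, sin λ = 0.613514, cos λ = 0.789684.
North component: ΔN = −sin φ cos λ·ΔX − sin φ sin λ·ΔY + cos φ·ΔZ = −(-0.533364)(0.789684)(188) − (-0.533364)(0.613514)(-69) + (0.845886)(-244) = -149.79 m.
1° of latitude spans 111200 m, so Δφ = -149.79 / 111200 × 3600 = -4.849″.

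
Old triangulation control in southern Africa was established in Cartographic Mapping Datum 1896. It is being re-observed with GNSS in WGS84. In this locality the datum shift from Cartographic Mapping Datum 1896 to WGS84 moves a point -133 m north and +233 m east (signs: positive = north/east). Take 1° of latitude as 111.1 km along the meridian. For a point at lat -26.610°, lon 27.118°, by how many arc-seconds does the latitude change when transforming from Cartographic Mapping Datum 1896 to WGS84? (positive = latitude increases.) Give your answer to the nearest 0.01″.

1° of latitude = 111.1 km, so Δφ = -133.0 / 111100 = -0.0011971° = -4.310″.

Δφ = -4.31″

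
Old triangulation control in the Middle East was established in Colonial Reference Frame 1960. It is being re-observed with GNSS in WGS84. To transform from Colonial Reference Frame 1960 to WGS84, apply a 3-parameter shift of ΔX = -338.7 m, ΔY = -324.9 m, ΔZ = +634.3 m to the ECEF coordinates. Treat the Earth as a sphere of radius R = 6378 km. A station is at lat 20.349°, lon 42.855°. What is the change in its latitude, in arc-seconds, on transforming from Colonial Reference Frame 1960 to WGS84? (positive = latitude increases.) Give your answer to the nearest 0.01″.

sin φ = 0.347738, cos φ = 0.937592, sin λ = 0.680145, cos λ = 0.733077.
North component: ΔN = −sin φ cos λ·ΔX − sin φ sin λ·ΔY + cos φ·ΔZ = −(0.347738)(0.733077)(-338.7) − (0.347738)(0.680145)(-324.9) + (0.937592)(634.3) = 757.90 m.
1° of latitude spans πR/180 = 111317 m, so Δφ = 757.90 / 111317 × 3600 = 24.510″.

Δφ = 24.51″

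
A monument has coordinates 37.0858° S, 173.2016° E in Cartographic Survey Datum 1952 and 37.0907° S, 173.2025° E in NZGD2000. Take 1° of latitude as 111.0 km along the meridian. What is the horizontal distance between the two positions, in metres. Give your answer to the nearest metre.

550 m

Δφ = -37.0907° − -37.0858° = -0.0049°; Δλ = 173.2025° − 173.2016° = +0.0009°.
ΔN = Δφ × 111000 = -543.9 m; ΔE = Δλ × 111000 × cos(-37.0858°) = +0.0009 × 111000 × 0.797733 = 79.7 m.
Distance = √(ΔE² + ΔN²) = √(79.7² + (-543.9)²) = 549.7 m.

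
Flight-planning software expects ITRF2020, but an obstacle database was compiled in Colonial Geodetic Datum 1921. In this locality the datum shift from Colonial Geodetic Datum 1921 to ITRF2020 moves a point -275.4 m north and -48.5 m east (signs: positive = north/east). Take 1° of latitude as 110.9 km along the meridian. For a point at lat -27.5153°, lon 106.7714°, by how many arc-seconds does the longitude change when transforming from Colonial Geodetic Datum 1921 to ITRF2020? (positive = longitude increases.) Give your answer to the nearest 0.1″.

At latitude -27.5153°, cos φ = 0.886887.
1° of longitude at this latitude = 110.9 × cos φ = 98.36 km, so Δλ = -48.5 / 98355.8 = -0.0004931° = -1.775″.

Δλ = -1.8″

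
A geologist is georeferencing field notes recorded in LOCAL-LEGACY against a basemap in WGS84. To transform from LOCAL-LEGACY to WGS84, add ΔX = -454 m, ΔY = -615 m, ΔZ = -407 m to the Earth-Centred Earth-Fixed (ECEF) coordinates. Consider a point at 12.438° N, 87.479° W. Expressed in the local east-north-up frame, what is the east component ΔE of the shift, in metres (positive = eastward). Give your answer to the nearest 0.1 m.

At φ = 12.438°, λ = -87.479°: sin φ = 0.215383, cos φ = 0.976530, sin λ = -0.999032, cos λ = 0.043986.
ΔE = −sin λ·ΔX + cos λ·ΔY = −(-0.999032)·(-454) + (0.043986)·(-615) = -480.61 m.

ΔE = -480.6 m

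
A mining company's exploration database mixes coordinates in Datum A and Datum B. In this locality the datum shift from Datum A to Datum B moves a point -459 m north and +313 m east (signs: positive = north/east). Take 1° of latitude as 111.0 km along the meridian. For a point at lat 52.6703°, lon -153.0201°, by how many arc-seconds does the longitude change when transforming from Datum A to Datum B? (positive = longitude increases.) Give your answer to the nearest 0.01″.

At latitude 52.6703°, cos φ = 0.606401.
1° of longitude at this latitude = 111.0 × cos φ = 67.31 km, so Δλ = 313.0 / 67310.5 = 0.0046501° = 16.740″.

Δλ = 16.74″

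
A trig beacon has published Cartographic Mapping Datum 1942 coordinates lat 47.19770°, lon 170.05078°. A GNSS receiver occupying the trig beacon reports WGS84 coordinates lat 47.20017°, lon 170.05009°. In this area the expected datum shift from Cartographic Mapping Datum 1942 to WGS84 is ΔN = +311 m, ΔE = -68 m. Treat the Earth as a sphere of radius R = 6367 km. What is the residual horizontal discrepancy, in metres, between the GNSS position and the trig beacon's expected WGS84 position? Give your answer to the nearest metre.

Observed coordinate differences: Δφ = +0.00247°, Δλ = -0.00069°.
Converting to metres (1° lat = 111125 m, cos φ = 0.679471): observed ΔN = 274.5 m, observed ΔE = -52.1 m.
Subtracting the expected shift leaves a residual of 274.5 − (311) = -36.5 m north and -52.1 − (-68) = 15.9 m east.
Residual distance = √((-36.5)² + 15.9²) = 39.8 m.

40 m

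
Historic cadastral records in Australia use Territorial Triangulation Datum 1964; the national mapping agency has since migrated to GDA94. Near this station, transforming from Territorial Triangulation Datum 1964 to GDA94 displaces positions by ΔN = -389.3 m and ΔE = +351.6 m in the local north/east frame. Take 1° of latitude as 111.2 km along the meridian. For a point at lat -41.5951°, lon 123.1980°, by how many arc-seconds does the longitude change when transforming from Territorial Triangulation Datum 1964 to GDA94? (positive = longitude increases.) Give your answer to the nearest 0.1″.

At latitude -41.5951°, cos φ = 0.747855.
1° of longitude at this latitude = 111.2 × cos φ = 83.16 km, so Δλ = 351.6 / 83161.5 = 0.0042279° = 15.221″.

Δλ = 15.2″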